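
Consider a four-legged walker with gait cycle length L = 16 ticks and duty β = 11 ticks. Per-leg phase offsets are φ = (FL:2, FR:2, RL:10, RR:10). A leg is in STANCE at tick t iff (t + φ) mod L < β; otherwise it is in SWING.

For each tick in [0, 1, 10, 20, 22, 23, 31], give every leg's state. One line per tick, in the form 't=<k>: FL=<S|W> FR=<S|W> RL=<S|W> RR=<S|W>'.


t=0: phase=(2,2,10,10) vs β=11 → FL=S FR=S RL=S RR=S
t=1: phase=(3,3,11,11) vs β=11 → FL=S FR=S RL=W RR=W
t=10: phase=(12,12,4,4) vs β=11 → FL=W FR=W RL=S RR=S
t=20: phase=(6,6,14,14) vs β=11 → FL=S FR=S RL=W RR=W
t=22: phase=(8,8,0,0) vs β=11 → FL=S FR=S RL=S RR=S
t=23: phase=(9,9,1,1) vs β=11 → FL=S FR=S RL=S RR=S
t=31: phase=(1,1,9,9) vs β=11 → FL=S FR=S RL=S RR=S

t=0: FL=S FR=S RL=S RR=S
t=1: FL=S FR=S RL=W RR=W
t=10: FL=W FR=W RL=S RR=S
t=20: FL=S FR=S RL=W RR=W
t=22: FL=S FR=S RL=S RR=S
t=23: FL=S FR=S RL=S RR=S
t=31: FL=S FR=S RL=S RR=S


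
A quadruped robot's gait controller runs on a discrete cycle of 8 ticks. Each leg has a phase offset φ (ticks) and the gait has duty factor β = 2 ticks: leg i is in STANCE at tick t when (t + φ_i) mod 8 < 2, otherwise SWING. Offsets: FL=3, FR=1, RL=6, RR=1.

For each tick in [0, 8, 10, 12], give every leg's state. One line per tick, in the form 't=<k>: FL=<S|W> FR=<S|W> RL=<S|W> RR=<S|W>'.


t=0: phase=(3,1,6,1) vs β=2 → FL=W FR=S RL=W RR=S
t=8: phase=(3,1,6,1) vs β=2 → FL=W FR=S RL=W RR=S
t=10: phase=(5,3,0,3) vs β=2 → FL=W FR=W RL=S RR=W
t=12: phase=(7,5,2,5) vs β=2 → FL=W FR=W RL=W RR=W

t=0: FL=W FR=S RL=W RR=S
t=8: FL=W FR=S RL=W RR=S
t=10: FL=W FR=W RL=S RR=W
t=12: FL=W FR=W RL=W RR=W


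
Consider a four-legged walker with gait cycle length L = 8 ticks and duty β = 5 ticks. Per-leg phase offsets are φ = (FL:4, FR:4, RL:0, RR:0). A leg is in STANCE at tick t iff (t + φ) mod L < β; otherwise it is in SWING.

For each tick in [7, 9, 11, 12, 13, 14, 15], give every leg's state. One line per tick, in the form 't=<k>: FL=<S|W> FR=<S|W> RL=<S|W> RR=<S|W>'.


t=7: FL=S FR=S RL=W RR=W
t=9: FL=W FR=W RL=S RR=S
t=11: FL=W FR=W RL=S RR=S
t=12: FL=S FR=S RL=S RR=S
t=13: FL=S FR=S RL=W RR=W
t=14: FL=S FR=S RL=W RR=W
t=15: FL=S FR=S RL=W RR=W

t=7: phase=(3,3,7,7) vs β=5 → FL=S FR=S RL=W RR=W
t=9: phase=(5,5,1,1) vs β=5 → FL=W FR=W RL=S RR=S
t=11: phase=(7,7,3,3) vs β=5 → FL=W FR=W RL=S RR=S
t=12: phase=(0,0,4,4) vs β=5 → FL=S FR=S RL=S RR=S
t=13: phase=(1,1,5,5) vs β=5 → FL=S FR=S RL=W RR=W
t=14: phase=(2,2,6,6) vs β=5 → FL=S FR=S RL=W RR=W
t=15: phase=(3,3,7,7) vs β=5 → FL=S FR=S RL=W RR=W


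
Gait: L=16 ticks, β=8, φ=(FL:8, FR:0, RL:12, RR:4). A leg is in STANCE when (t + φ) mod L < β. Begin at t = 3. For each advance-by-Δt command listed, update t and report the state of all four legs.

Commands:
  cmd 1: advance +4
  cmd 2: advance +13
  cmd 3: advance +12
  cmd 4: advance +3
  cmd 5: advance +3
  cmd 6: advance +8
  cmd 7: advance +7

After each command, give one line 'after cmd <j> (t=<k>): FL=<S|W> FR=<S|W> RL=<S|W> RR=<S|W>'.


after cmd 1 (t=7): FL=W FR=S RL=S RR=W
after cmd 2 (t=20): FL=W FR=S RL=S RR=W
after cmd 3 (t=32): FL=W FR=S RL=W RR=S
after cmd 4 (t=35): FL=W FR=S RL=W RR=S
after cmd 5 (t=38): FL=W FR=S RL=S RR=W
after cmd 6 (t=46): FL=S FR=W RL=W RR=S
after cmd 7 (t=53): FL=W FR=S RL=S RR=W

start t=3: FL=W FR=S RL=W RR=S
cmd 1: advance +4 → t=7, phase=(15,7,3,11) → FL=W FR=S RL=S RR=W
cmd 2: advance +13 → t=20, phase=(12,4,0,8) → FL=W FR=S RL=S RR=W
cmd 3: advance +12 → t=32, phase=(8,0,12,4) → FL=W FR=S RL=W RR=S
cmd 4: advance +3 → t=35, phase=(11,3,15,7) → FL=W FR=S RL=W RR=S
cmd 5: advance +3 → t=38, phase=(14,6,2,10) → FL=W FR=S RL=S RR=W
cmd 6: advance +8 → t=46, phase=(6,14,10,2) → FL=S FR=W RL=W RR=S
cmd 7: advance +7 → t=53, phase=(13,5,1,9) → FL=W FR=S RL=S RR=W


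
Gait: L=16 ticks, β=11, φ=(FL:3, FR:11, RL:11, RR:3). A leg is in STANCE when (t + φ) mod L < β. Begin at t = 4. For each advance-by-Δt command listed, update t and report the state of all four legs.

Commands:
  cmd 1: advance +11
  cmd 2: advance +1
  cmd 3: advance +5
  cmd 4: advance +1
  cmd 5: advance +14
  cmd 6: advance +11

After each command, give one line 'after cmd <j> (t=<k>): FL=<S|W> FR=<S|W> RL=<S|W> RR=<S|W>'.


after cmd 1 (t=15): FL=S FR=S RL=S RR=S
after cmd 2 (t=16): FL=S FR=W RL=W RR=S
after cmd 3 (t=21): FL=S FR=S RL=S RR=S
after cmd 4 (t=22): FL=S FR=S RL=S RR=S
after cmd 5 (t=36): FL=S FR=W RL=W RR=S
after cmd 6 (t=47): FL=S FR=S RL=S RR=S

start t=4: FL=S FR=W RL=W RR=S
cmd 1: advance +11 → t=15, phase=(2,10,10,2) → FL=S FR=S RL=S RR=S
cmd 2: advance +1 → t=16, phase=(3,11,11,3) → FL=S FR=W RL=W RR=S
cmd 3: advance +5 → t=21, phase=(8,0,0,8) → FL=S FR=S RL=S RR=S
cmd 4: advance +1 → t=22, phase=(9,1,1,9) → FL=S FR=S RL=S RR=S
cmd 5: advance +14 → t=36, phase=(7,15,15,7) → FL=S FR=W RL=W RR=S
cmd 6: advance +11 → t=47, phase=(2,10,10,2) → FL=S FR=S RL=S RR=S


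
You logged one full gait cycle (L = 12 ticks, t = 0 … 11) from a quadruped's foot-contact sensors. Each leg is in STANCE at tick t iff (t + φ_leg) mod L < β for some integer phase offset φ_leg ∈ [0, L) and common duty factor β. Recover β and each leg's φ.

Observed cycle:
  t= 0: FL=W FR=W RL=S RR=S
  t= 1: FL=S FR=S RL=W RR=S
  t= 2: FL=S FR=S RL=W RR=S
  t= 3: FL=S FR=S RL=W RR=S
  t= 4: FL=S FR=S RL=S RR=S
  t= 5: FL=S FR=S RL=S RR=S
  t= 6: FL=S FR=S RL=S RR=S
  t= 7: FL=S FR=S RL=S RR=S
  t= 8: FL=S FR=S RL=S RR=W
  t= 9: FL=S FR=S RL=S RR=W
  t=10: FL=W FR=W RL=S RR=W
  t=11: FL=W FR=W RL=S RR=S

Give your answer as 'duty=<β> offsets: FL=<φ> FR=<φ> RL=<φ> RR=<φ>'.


duty β = stance ticks per leg = 9
FL: stance ticks = 9; W→S at t=1 → φ=11
FR: stance ticks = 9; W→S at t=1 → φ=11
RL: stance ticks = 9; W→S at t=4 → φ=8
RR: stance ticks = 9; W→S at t=11 → φ=1

duty=9 offsets: FL=11 FR=11 RL=8 RR=1


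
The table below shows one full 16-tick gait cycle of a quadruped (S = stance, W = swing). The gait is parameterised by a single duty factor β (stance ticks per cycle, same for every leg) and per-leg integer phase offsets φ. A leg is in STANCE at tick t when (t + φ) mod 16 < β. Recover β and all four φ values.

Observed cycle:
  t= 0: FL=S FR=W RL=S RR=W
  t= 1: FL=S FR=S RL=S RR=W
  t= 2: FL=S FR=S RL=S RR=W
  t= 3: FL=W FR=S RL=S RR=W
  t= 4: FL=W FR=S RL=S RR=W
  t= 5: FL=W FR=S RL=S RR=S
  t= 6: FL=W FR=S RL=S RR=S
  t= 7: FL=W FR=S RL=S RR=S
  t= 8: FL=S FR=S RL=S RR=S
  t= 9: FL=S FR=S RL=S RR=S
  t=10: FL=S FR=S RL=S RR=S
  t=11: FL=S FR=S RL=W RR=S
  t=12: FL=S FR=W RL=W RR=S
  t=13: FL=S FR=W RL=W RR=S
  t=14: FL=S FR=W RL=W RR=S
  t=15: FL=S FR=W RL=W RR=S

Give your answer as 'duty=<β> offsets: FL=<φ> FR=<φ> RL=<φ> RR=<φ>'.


duty β = stance ticks per leg = 11
FL: stance ticks = 11; W→S at t=8 → φ=8
FR: stance ticks = 11; W→S at t=1 → φ=15
RL: stance ticks = 11; W→S at t=0 → φ=0
RR: stance ticks = 11; W→S at t=5 → φ=11

duty=11 offsets: FL=8 FR=15 RL=0 RR=11


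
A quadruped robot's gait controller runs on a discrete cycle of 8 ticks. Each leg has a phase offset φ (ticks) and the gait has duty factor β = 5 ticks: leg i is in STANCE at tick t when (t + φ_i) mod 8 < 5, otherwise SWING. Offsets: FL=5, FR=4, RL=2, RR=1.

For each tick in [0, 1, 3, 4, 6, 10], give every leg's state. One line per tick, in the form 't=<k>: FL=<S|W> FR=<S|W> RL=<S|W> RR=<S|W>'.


t=0: phase=(5,4,2,1) vs β=5 → FL=W FR=S RL=S RR=S
t=1: phase=(6,5,3,2) vs β=5 → FL=W FR=W RL=S RR=S
t=3: phase=(0,7,5,4) vs β=5 → FL=S FR=W RL=W RR=S
t=4: phase=(1,0,6,5) vs β=5 → FL=S FR=S RL=W RR=W
t=6: phase=(3,2,0,7) vs β=5 → FL=S FR=S RL=S RR=W
t=10: phase=(7,6,4,3) vs β=5 → FL=W FR=W RL=S RR=S

t=0: FL=W FR=S RL=S RR=S
t=1: FL=W FR=W RL=S RR=S
t=3: FL=S FR=W RL=W RR=S
t=4: FL=S FR=S RL=W RR=W
t=6: FL=S FR=S RL=S RR=W
t=10: FL=W FR=W RL=S RR=S


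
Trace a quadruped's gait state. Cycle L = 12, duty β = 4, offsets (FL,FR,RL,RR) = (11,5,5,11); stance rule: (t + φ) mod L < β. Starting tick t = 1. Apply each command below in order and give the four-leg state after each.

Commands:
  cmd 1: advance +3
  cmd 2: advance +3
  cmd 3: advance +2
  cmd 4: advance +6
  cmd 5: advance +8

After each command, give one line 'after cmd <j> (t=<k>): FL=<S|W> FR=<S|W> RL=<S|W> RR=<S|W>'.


after cmd 1 (t=4): FL=S FR=W RL=W RR=S
after cmd 2 (t=7): FL=W FR=S RL=S RR=W
after cmd 3 (t=9): FL=W FR=S RL=S RR=W
after cmd 4 (t=15): FL=S FR=W RL=W RR=S
after cmd 5 (t=23): FL=W FR=W RL=W RR=W

start t=1: FL=S FR=W RL=W RR=S
cmd 1: advance +3 → t=4, phase=(3,9,9,3) → FL=S FR=W RL=W RR=S
cmd 2: advance +3 → t=7, phase=(6,0,0,6) → FL=W FR=S RL=S RR=W
cmd 3: advance +2 → t=9, phase=(8,2,2,8) → FL=W FR=S RL=S RR=W
cmd 4: advance +6 → t=15, phase=(2,8,8,2) → FL=S FR=W RL=W RR=S
cmd 5: advance +8 → t=23, phase=(10,4,4,10) → FL=W FR=W RL=W RR=W


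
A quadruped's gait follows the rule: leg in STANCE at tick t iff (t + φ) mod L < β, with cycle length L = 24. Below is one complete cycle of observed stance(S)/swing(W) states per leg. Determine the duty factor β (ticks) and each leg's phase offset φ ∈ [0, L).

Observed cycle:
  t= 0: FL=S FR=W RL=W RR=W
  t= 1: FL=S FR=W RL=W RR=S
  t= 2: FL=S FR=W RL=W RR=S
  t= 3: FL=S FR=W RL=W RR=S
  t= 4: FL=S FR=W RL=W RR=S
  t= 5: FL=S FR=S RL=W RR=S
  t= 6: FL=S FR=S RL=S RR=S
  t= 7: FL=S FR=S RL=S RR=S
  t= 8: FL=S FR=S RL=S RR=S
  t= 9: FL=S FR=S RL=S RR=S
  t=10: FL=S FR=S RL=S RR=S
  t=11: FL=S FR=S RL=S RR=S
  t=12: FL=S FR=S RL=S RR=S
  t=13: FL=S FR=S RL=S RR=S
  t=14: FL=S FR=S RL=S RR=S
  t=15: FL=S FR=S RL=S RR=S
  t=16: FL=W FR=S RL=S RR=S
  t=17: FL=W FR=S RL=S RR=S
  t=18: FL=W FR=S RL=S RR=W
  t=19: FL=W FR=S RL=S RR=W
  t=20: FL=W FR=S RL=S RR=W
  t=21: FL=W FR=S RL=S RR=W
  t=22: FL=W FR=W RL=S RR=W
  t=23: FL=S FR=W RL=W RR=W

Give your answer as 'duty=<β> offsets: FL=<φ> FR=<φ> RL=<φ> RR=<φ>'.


duty=17 offsets: FL=1 FR=19 RL=18 RR=23

duty β = stance ticks per leg = 17
FL: stance ticks = 17; W→S at t=23 → φ=1
FR: stance ticks = 17; W→S at t=5 → φ=19
RL: stance ticks = 17; W→S at t=6 → φ=18
RR: stance ticks = 17; W→S at t=1 → φ=23


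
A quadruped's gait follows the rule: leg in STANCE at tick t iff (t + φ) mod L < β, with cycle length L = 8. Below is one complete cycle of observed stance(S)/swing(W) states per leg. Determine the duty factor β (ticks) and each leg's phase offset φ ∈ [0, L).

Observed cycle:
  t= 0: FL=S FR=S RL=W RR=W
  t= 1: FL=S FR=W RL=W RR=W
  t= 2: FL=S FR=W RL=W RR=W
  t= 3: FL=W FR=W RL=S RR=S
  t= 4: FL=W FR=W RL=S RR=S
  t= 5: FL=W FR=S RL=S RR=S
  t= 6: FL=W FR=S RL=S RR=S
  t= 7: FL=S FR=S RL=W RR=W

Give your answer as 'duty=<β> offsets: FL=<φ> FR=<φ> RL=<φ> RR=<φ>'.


duty β = stance ticks per leg = 4
FL: stance ticks = 4; W→S at t=7 → φ=1
FR: stance ticks = 4; W→S at t=5 → φ=3
RL: stance ticks = 4; W→S at t=3 → φ=5
RR: stance ticks = 4; W→S at t=3 → φ=5

duty=4 offsets: FL=1 FR=3 RL=5 RR=5


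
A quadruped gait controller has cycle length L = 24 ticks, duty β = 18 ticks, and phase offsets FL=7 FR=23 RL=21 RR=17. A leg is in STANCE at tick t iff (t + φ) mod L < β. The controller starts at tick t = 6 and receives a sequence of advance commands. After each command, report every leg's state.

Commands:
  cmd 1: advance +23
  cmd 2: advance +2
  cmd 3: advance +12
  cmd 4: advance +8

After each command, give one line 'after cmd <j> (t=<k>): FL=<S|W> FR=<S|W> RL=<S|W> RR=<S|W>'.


start t=6: FL=S FR=S RL=S RR=W
cmd 1: advance +23 → t=29, phase=(12,4,2,22) → FL=S FR=S RL=S RR=W
cmd 2: advance +2 → t=31, phase=(14,6,4,0) → FL=S FR=S RL=S RR=S
cmd 3: advance +12 → t=43, phase=(2,18,16,12) → FL=S FR=W RL=S RR=S
cmd 4: advance +8 → t=51, phase=(10,2,0,20) → FL=S FR=S RL=S RR=W

after cmd 1 (t=29): FL=S FR=S RL=S RR=W
after cmd 2 (t=31): FL=S FR=S RL=S RR=S
after cmd 3 (t=43): FL=S FR=W RL=S RR=S
after cmd 4 (t=51): FL=S FR=S RL=S RR=W


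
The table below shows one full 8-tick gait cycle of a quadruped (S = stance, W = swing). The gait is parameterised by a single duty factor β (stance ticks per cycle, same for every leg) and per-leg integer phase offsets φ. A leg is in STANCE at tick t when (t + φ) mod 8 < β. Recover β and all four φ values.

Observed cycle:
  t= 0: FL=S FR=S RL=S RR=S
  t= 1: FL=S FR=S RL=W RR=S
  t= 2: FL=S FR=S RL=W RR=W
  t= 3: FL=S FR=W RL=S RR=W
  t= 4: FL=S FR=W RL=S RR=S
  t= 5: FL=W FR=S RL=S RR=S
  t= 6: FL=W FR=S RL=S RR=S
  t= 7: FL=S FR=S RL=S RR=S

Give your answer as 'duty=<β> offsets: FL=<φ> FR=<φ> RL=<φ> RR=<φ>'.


duty β = stance ticks per leg = 6
FL: stance ticks = 6; W→S at t=7 → φ=1
FR: stance ticks = 6; W→S at t=5 → φ=3
RL: stance ticks = 6; W→S at t=3 → φ=5
RR: stance ticks = 6; W→S at t=4 → φ=4

duty=6 offsets: FL=1 FR=3 RL=5 RR=4


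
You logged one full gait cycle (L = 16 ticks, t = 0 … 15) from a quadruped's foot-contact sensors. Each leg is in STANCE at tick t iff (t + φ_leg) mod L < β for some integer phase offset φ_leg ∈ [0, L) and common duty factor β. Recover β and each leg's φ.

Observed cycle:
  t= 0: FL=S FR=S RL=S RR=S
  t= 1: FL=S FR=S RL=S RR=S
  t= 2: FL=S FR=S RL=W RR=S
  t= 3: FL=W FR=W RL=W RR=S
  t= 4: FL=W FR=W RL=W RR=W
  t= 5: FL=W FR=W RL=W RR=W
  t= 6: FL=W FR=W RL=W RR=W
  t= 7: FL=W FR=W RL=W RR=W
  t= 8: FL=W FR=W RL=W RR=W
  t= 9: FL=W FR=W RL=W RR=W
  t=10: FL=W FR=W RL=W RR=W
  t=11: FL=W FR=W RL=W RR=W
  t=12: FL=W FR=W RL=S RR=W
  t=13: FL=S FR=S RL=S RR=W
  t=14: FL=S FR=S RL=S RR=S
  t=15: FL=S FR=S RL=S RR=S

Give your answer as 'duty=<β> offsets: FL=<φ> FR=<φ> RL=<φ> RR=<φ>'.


duty β = stance ticks per leg = 6
FL: stance ticks = 6; W→S at t=13 → φ=3
FR: stance ticks = 6; W→S at t=13 → φ=3
RL: stance ticks = 6; W→S at t=12 → φ=4
RR: stance ticks = 6; W→S at t=14 → φ=2

duty=6 offsets: FL=3 FR=3 RL=4 RR=2


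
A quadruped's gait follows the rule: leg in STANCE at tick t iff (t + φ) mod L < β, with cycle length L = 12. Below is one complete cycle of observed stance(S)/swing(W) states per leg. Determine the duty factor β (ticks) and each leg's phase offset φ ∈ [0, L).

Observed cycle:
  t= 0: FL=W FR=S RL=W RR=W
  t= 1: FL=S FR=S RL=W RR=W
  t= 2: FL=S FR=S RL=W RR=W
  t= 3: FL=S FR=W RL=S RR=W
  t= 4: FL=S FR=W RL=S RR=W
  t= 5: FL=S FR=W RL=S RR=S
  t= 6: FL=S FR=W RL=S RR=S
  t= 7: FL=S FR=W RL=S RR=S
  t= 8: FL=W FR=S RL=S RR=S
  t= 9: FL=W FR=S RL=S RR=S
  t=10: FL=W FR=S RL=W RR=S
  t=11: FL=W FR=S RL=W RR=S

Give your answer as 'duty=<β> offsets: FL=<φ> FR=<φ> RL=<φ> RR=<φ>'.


duty=7 offsets: FL=11 FR=4 RL=9 RR=7

duty β = stance ticks per leg = 7
FL: stance ticks = 7; W→S at t=1 → φ=11
FR: stance ticks = 7; W→S at t=8 → φ=4
RL: stance ticks = 7; W→S at t=3 → φ=9
RR: stance ticks = 7; W→S at t=5 → φ=7


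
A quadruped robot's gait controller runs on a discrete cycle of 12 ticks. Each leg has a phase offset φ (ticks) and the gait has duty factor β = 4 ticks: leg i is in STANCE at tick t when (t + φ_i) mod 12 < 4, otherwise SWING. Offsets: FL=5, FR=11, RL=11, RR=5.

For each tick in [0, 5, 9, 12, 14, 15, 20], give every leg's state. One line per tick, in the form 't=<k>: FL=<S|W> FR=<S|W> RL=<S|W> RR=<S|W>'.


t=0: FL=W FR=W RL=W RR=W
t=5: FL=W FR=W RL=W RR=W
t=9: FL=S FR=W RL=W RR=S
t=12: FL=W FR=W RL=W RR=W
t=14: FL=W FR=S RL=S RR=W
t=15: FL=W FR=S RL=S RR=W
t=20: FL=S FR=W RL=W RR=S

t=0: phase=(5,11,11,5) vs β=4 → FL=W FR=W RL=W RR=W
t=5: phase=(10,4,4,10) vs β=4 → FL=W FR=W RL=W RR=W
t=9: phase=(2,8,8,2) vs β=4 → FL=S FR=W RL=W RR=S
t=12: phase=(5,11,11,5) vs β=4 → FL=W FR=W RL=W RR=W
t=14: phase=(7,1,1,7) vs β=4 → FL=W FR=S RL=S RR=W
t=15: phase=(8,2,2,8) vs β=4 → FL=W FR=S RL=S RR=W
t=20: phase=(1,7,7,1) vs β=4 → FL=S FR=W RL=W RR=S


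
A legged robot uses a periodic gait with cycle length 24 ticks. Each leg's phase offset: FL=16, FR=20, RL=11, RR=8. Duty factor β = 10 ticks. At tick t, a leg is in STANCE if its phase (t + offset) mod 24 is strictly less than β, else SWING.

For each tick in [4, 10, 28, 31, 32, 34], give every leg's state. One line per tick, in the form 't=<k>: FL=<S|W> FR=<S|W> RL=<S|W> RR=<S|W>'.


t=4: FL=W FR=S RL=W RR=W
t=10: FL=S FR=S RL=W RR=W
t=28: FL=W FR=S RL=W RR=W
t=31: FL=W FR=S RL=W RR=W
t=32: FL=S FR=S RL=W RR=W
t=34: FL=S FR=S RL=W RR=W

t=4: phase=(20,0,15,12) vs β=10 → FL=W FR=S RL=W RR=W
t=10: phase=(2,6,21,18) vs β=10 → FL=S FR=S RL=W RR=W
t=28: phase=(20,0,15,12) vs β=10 → FL=W FR=S RL=W RR=W
t=31: phase=(23,3,18,15) vs β=10 → FL=W FR=S RL=W RR=W
t=32: phase=(0,4,19,16) vs β=10 → FL=S FR=S RL=W RR=W
t=34: phase=(2,6,21,18) vs β=10 → FL=S FR=S RL=W RR=W


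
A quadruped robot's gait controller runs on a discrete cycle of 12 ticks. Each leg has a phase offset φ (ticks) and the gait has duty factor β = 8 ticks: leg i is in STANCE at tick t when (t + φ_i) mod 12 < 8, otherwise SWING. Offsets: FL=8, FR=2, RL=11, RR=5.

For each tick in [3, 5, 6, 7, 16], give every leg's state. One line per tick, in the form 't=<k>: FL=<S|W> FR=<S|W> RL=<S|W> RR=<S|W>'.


t=3: phase=(11,5,2,8) vs β=8 → FL=W FR=S RL=S RR=W
t=5: phase=(1,7,4,10) vs β=8 → FL=S FR=S RL=S RR=W
t=6: phase=(2,8,5,11) vs β=8 → FL=S FR=W RL=S RR=W
t=7: phase=(3,9,6,0) vs β=8 → FL=S FR=W RL=S RR=S
t=16: phase=(0,6,3,9) vs β=8 → FL=S FR=S RL=S RR=W

t=3: FL=W FR=S RL=S RR=W
t=5: FL=S FR=S RL=S RR=W
t=6: FL=S FR=W RL=S RR=W
t=7: FL=S FR=W RL=S RR=S
t=16: FL=S FR=S RL=S RR=W


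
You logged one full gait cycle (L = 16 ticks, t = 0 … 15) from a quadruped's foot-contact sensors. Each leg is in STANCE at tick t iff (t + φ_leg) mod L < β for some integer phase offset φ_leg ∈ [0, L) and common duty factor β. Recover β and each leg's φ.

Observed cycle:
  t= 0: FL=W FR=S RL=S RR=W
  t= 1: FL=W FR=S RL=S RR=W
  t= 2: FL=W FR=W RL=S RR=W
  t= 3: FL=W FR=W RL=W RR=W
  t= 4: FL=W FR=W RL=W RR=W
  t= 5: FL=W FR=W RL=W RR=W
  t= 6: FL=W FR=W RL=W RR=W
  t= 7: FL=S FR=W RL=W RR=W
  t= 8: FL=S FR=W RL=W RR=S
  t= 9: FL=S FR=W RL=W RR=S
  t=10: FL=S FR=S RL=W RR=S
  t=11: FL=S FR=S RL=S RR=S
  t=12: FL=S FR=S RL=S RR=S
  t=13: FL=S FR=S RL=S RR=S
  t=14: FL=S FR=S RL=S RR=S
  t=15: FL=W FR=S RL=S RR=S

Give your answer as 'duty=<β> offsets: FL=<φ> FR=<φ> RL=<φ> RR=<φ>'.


duty β = stance ticks per leg = 8
FL: stance ticks = 8; W→S at t=7 → φ=9
FR: stance ticks = 8; W→S at t=10 → φ=6
RL: stance ticks = 8; W→S at t=11 → φ=5
RR: stance ticks = 8; W→S at t=8 → φ=8

duty=8 offsets: FL=9 FR=6 RL=5 RR=8


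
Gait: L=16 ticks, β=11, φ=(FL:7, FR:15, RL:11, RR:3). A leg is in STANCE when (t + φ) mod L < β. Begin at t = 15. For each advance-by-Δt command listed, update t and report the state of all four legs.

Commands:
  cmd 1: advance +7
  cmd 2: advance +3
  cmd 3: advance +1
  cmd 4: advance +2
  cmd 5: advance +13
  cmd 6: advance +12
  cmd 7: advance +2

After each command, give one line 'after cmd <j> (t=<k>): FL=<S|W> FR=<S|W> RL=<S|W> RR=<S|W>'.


after cmd 1 (t=22): FL=W FR=S RL=S RR=S
after cmd 2 (t=25): FL=S FR=S RL=S RR=W
after cmd 3 (t=26): FL=S FR=S RL=S RR=W
after cmd 4 (t=28): FL=S FR=W RL=S RR=W
after cmd 5 (t=41): FL=S FR=S RL=S RR=W
after cmd 6 (t=53): FL=W FR=S RL=S RR=S
after cmd 7 (t=55): FL=W FR=S RL=S RR=S

start t=15: FL=S FR=W RL=S RR=S
cmd 1: advance +7 → t=22, phase=(13,5,1,9) → FL=W FR=S RL=S RR=S
cmd 2: advance +3 → t=25, phase=(0,8,4,12) → FL=S FR=S RL=S RR=W
cmd 3: advance +1 → t=26, phase=(1,9,5,13) → FL=S FR=S RL=S RR=W
cmd 4: advance +2 → t=28, phase=(3,11,7,15) → FL=S FR=W RL=S RR=W
cmd 5: advance +13 → t=41, phase=(0,8,4,12) → FL=S FR=S RL=S RR=W
cmd 6: advance +12 → t=53, phase=(12,4,0,8) → FL=W FR=S RL=S RR=S
cmd 7: advance +2 → t=55, phase=(14,6,2,10) → FL=W FR=S RL=S RR=S


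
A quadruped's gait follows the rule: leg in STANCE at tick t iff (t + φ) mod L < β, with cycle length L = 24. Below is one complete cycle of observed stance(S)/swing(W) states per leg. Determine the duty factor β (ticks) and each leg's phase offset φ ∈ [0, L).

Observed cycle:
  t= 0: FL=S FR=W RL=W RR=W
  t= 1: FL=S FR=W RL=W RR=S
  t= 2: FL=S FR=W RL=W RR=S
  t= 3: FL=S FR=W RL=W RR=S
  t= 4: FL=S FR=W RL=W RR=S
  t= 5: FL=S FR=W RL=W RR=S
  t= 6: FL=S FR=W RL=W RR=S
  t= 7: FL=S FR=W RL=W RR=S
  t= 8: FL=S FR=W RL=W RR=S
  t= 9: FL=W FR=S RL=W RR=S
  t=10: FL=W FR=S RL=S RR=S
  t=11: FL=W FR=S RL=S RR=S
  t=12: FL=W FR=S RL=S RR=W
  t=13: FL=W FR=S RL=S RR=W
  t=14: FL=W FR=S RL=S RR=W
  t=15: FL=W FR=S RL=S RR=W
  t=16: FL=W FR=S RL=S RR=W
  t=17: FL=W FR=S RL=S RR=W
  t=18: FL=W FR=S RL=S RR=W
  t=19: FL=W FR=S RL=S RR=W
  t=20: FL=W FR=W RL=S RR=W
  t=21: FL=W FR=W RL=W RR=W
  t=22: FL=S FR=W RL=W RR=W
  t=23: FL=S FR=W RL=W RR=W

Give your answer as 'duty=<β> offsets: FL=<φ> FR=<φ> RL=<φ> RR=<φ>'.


duty=11 offsets: FL=2 FR=15 RL=14 RR=23

duty β = stance ticks per leg = 11
FL: stance ticks = 11; W→S at t=22 → φ=2
FR: stance ticks = 11; W→S at t=9 → φ=15
RL: stance ticks = 11; W→S at t=10 → φ=14
RR: stance ticks = 11; W→S at t=1 → φ=23


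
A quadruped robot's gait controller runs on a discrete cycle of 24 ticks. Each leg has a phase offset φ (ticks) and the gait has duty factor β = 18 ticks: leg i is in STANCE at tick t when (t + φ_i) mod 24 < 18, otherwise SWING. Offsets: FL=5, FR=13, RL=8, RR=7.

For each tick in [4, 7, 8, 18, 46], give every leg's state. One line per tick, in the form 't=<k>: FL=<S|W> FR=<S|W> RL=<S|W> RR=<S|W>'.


t=4: phase=(9,17,12,11) vs β=18 → FL=S FR=S RL=S RR=S
t=7: phase=(12,20,15,14) vs β=18 → FL=S FR=W RL=S RR=S
t=8: phase=(13,21,16,15) vs β=18 → FL=S FR=W RL=S RR=S
t=18: phase=(23,7,2,1) vs β=18 → FL=W FR=S RL=S RR=S
t=46: phase=(3,11,6,5) vs β=18 → FL=S FR=S RL=S RR=S

t=4: FL=S FR=S RL=S RR=S
t=7: FL=S FR=W RL=S RR=S
t=8: FL=S FR=W RL=S RR=S
t=18: FL=W FR=S RL=S RR=S
t=46: FL=S FR=S RL=S RR=S


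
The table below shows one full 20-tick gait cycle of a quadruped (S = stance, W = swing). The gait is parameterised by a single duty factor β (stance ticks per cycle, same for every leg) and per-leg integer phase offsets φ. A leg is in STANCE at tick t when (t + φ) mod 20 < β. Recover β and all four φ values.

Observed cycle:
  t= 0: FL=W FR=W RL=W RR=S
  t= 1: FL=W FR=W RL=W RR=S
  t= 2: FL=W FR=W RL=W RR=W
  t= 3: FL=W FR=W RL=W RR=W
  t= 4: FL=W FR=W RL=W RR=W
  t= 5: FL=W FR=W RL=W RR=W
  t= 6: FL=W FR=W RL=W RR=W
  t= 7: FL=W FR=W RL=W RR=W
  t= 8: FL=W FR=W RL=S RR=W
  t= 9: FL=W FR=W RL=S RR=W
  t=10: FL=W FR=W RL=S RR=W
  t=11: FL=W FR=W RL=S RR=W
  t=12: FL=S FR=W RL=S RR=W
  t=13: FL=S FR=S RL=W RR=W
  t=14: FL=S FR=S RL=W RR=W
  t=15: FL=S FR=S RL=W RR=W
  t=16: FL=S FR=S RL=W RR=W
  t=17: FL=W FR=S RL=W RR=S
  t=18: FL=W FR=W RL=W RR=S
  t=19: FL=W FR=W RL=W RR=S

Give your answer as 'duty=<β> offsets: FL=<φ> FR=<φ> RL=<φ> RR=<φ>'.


duty β = stance ticks per leg = 5
FL: stance ticks = 5; W→S at t=12 → φ=8
FR: stance ticks = 5; W→S at t=13 → φ=7
RL: stance ticks = 5; W→S at t=8 → φ=12
RR: stance ticks = 5; W→S at t=17 → φ=3

duty=5 offsets: FL=8 FR=7 RL=12 RR=3


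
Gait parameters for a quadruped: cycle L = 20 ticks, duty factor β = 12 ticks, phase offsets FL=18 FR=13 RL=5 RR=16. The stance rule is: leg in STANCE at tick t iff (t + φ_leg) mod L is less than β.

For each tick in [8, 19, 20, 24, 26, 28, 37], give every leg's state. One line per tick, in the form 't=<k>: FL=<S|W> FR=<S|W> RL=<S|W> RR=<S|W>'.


t=8: FL=S FR=S RL=W RR=S
t=19: FL=W FR=W RL=S RR=W
t=20: FL=W FR=W RL=S RR=W
t=24: FL=S FR=W RL=S RR=S
t=26: FL=S FR=W RL=S RR=S
t=28: FL=S FR=S RL=W RR=S
t=37: FL=W FR=S RL=S RR=W

t=8: phase=(6,1,13,4) vs β=12 → FL=S FR=S RL=W RR=S
t=19: phase=(17,12,4,15) vs β=12 → FL=W FR=W RL=S RR=W
t=20: phase=(18,13,5,16) vs β=12 → FL=W FR=W RL=S RR=W
t=24: phase=(2,17,9,0) vs β=12 → FL=S FR=W RL=S RR=S
t=26: phase=(4,19,11,2) vs β=12 → FL=S FR=W RL=S RR=S
t=28: phase=(6,1,13,4) vs β=12 → FL=S FR=S RL=W RR=S
t=37: phase=(15,10,2,13) vs β=12 → FL=W FR=S RL=S RR=W


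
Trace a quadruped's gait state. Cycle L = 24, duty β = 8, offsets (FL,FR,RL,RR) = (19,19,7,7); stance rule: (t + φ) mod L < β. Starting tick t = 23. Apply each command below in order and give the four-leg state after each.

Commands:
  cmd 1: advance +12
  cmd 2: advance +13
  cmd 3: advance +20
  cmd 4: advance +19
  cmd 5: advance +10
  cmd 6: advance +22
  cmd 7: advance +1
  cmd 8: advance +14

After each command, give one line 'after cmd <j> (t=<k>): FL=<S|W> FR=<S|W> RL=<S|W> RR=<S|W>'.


start t=23: FL=W FR=W RL=S RR=S
cmd 1: advance +12 → t=35, phase=(6,6,18,18) → FL=S FR=S RL=W RR=W
cmd 2: advance +13 → t=48, phase=(19,19,7,7) → FL=W FR=W RL=S RR=S
cmd 3: advance +20 → t=68, phase=(15,15,3,3) → FL=W FR=W RL=S RR=S
cmd 4: advance +19 → t=87, phase=(10,10,22,22) → FL=W FR=W RL=W RR=W
cmd 5: advance +10 → t=97, phase=(20,20,8,8) → FL=W FR=W RL=W RR=W
cmd 6: advance +22 → t=119, phase=(18,18,6,6) → FL=W FR=W RL=S RR=S
cmd 7: advance +1 → t=120, phase=(19,19,7,7) → FL=W FR=W RL=S RR=S
cmd 8: advance +14 → t=134, phase=(9,9,21,21) → FL=W FR=W RL=W RR=W

after cmd 1 (t=35): FL=S FR=S RL=W RR=W
after cmd 2 (t=48): FL=W FR=W RL=S RR=S
after cmd 3 (t=68): FL=W FR=W RL=S RR=S
after cmd 4 (t=87): FL=W FR=W RL=W RR=W
after cmd 5 (t=97): FL=W FR=W RL=W RR=W
after cmd 6 (t=119): FL=W FR=W RL=S RR=S
after cmd 7 (t=120): FL=W FR=W RL=S RR=S
after cmd 8 (t=134): FL=W FR=W RL=W RR=W


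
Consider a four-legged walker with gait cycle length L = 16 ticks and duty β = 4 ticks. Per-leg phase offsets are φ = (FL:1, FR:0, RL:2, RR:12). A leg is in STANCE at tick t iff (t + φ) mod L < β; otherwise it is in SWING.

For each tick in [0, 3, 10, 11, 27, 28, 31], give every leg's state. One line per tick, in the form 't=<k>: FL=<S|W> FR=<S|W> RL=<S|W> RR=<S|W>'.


t=0: phase=(1,0,2,12) vs β=4 → FL=S FR=S RL=S RR=W
t=3: phase=(4,3,5,15) vs β=4 → FL=W FR=S RL=W RR=W
t=10: phase=(11,10,12,6) vs β=4 → FL=W FR=W RL=W RR=W
t=11: phase=(12,11,13,7) vs β=4 → FL=W FR=W RL=W RR=W
t=27: phase=(12,11,13,7) vs β=4 → FL=W FR=W RL=W RR=W
t=28: phase=(13,12,14,8) vs β=4 → FL=W FR=W RL=W RR=W
t=31: phase=(0,15,1,11) vs β=4 → FL=S FR=W RL=S RR=W

t=0: FL=S FR=S RL=S RR=W
t=3: FL=W FR=S RL=W RR=W
t=10: FL=W FR=W RL=W RR=W
t=11: FL=W FR=W RL=W RR=W
t=27: FL=W FR=W RL=W RR=W
t=28: FL=W FR=W RL=W RR=W
t=31: FL=S FR=W RL=S RR=W


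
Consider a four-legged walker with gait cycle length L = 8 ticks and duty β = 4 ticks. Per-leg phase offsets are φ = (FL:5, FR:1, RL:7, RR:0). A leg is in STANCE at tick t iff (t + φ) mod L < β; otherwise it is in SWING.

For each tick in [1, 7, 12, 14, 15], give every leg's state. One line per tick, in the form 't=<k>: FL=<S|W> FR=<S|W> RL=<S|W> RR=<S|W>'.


t=1: phase=(6,2,0,1) vs β=4 → FL=W FR=S RL=S RR=S
t=7: phase=(4,0,6,7) vs β=4 → FL=W FR=S RL=W RR=W
t=12: phase=(1,5,3,4) vs β=4 → FL=S FR=W RL=S RR=W
t=14: phase=(3,7,5,6) vs β=4 → FL=S FR=W RL=W RR=W
t=15: phase=(4,0,6,7) vs β=4 → FL=W FR=S RL=W RR=W

t=1: FL=W FR=S RL=S RR=S
t=7: FL=W FR=S RL=W RR=W
t=12: FL=S FR=W RL=S RR=W
t=14: FL=S FR=W RL=W RR=W
t=15: FL=W FR=S RL=W RR=W


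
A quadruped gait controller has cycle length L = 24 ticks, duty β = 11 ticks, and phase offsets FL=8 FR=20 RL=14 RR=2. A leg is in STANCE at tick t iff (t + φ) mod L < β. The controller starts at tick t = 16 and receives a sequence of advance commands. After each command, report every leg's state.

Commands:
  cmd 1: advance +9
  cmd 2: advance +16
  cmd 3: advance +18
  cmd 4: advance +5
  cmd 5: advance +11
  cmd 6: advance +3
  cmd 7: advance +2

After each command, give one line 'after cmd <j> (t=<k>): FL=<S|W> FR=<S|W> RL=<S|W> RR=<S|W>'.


after cmd 1 (t=25): FL=S FR=W RL=W RR=S
after cmd 2 (t=41): FL=S FR=W RL=S RR=W
after cmd 3 (t=59): FL=W FR=S RL=S RR=W
after cmd 4 (t=64): FL=S FR=W RL=S RR=W
after cmd 5 (t=75): FL=W FR=W RL=W RR=S
after cmd 6 (t=78): FL=W FR=S RL=W RR=S
after cmd 7 (t=80): FL=W FR=S RL=W RR=S

start t=16: FL=S FR=W RL=S RR=W
cmd 1: advance +9 → t=25, phase=(9,21,15,3) → FL=S FR=W RL=W RR=S
cmd 2: advance +16 → t=41, phase=(1,13,7,19) → FL=S FR=W RL=S RR=W
cmd 3: advance +18 → t=59, phase=(19,7,1,13) → FL=W FR=S RL=S RR=W
cmd 4: advance +5 → t=64, phase=(0,12,6,18) → FL=S FR=W RL=S RR=W
cmd 5: advance +11 → t=75, phase=(11,23,17,5) → FL=W FR=W RL=W RR=S
cmd 6: advance +3 → t=78, phase=(14,2,20,8) → FL=W FR=S RL=W RR=S
cmd 7: advance +2 → t=80, phase=(16,4,22,10) → FL=W FR=S RL=W RR=S


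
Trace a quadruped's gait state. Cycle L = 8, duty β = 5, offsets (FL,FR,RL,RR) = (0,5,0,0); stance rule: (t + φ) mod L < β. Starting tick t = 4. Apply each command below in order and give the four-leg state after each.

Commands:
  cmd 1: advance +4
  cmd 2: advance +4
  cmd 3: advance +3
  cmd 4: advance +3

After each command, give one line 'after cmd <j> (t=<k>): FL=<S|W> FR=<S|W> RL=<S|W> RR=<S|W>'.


after cmd 1 (t=8): FL=S FR=W RL=S RR=S
after cmd 2 (t=12): FL=S FR=S RL=S RR=S
after cmd 3 (t=15): FL=W FR=S RL=W RR=W
after cmd 4 (t=18): FL=S FR=W RL=S RR=S

start t=4: FL=S FR=S RL=S RR=S
cmd 1: advance +4 → t=8, phase=(0,5,0,0) → FL=S FR=W RL=S RR=S
cmd 2: advance +4 → t=12, phase=(4,1,4,4) → FL=S FR=S RL=S RR=S
cmd 3: advance +3 → t=15, phase=(7,4,7,7) → FL=W FR=S RL=W RR=W
cmd 4: advance +3 → t=18, phase=(2,7,2,2) → FL=S FR=W RL=S RR=S


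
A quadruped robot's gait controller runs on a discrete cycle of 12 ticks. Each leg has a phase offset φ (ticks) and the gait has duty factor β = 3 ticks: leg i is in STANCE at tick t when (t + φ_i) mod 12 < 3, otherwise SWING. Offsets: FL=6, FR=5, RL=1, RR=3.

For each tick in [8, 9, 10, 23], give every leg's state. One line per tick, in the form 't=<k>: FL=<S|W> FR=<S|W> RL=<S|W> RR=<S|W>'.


t=8: FL=S FR=S RL=W RR=W
t=9: FL=W FR=S RL=W RR=S
t=10: FL=W FR=W RL=W RR=S
t=23: FL=W FR=W RL=S RR=S

t=8: phase=(2,1,9,11) vs β=3 → FL=S FR=S RL=W RR=W
t=9: phase=(3,2,10,0) vs β=3 → FL=W FR=S RL=W RR=S
t=10: phase=(4,3,11,1) vs β=3 → FL=W FR=W RL=W RR=S
t=23: phase=(5,4,0,2) vs β=3 → FL=W FR=W RL=S RR=S


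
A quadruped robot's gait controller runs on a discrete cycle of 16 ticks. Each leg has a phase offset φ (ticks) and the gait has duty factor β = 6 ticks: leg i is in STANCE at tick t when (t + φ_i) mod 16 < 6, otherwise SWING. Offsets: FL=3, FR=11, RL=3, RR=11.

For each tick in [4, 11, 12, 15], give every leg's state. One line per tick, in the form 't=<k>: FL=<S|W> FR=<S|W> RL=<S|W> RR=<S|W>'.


t=4: FL=W FR=W RL=W RR=W
t=11: FL=W FR=W RL=W RR=W
t=12: FL=W FR=W RL=W RR=W
t=15: FL=S FR=W RL=S RR=W

t=4: phase=(7,15,7,15) vs β=6 → FL=W FR=W RL=W RR=W
t=11: phase=(14,6,14,6) vs β=6 → FL=W FR=W RL=W RR=W
t=12: phase=(15,7,15,7) vs β=6 → FL=W FR=W RL=W RR=W
t=15: phase=(2,10,2,10) vs β=6 → FL=S FR=W RL=S RR=W


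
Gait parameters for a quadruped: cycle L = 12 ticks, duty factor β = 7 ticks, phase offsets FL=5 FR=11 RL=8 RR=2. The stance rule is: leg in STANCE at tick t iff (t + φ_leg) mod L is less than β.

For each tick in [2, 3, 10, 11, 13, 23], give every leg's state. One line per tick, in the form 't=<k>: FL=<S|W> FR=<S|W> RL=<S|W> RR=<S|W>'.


t=2: phase=(7,1,10,4) vs β=7 → FL=W FR=S RL=W RR=S
t=3: phase=(8,2,11,5) vs β=7 → FL=W FR=S RL=W RR=S
t=10: phase=(3,9,6,0) vs β=7 → FL=S FR=W RL=S RR=S
t=11: phase=(4,10,7,1) vs β=7 → FL=S FR=W RL=W RR=S
t=13: phase=(6,0,9,3) vs β=7 → FL=S FR=S RL=W RR=S
t=23: phase=(4,10,7,1) vs β=7 → FL=S FR=W RL=W RR=S

t=2: FL=W FR=S RL=W RR=S
t=3: FL=W FR=S RL=W RR=S
t=10: FL=S FR=W RL=S RR=S
t=11: FL=S FR=W RL=W RR=S
t=13: FL=S FR=S RL=W RR=S
t=23: FL=S FR=W RL=W RR=S


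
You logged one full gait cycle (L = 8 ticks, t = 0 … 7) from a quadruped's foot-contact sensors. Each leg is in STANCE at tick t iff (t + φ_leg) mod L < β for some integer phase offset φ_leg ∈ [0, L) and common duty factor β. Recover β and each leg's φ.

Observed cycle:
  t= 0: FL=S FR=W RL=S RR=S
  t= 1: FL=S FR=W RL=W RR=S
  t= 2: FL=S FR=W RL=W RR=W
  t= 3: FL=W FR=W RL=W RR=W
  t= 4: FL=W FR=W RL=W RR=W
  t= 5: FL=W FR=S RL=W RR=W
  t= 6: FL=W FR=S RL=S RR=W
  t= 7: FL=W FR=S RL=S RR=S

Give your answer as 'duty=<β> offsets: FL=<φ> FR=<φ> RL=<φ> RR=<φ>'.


duty β = stance ticks per leg = 3
FL: stance ticks = 3; W→S at t=0 → φ=0
FR: stance ticks = 3; W→S at t=5 → φ=3
RL: stance ticks = 3; W→S at t=6 → φ=2
RR: stance ticks = 3; W→S at t=7 → φ=1

duty=3 offsets: FL=0 FR=3 RL=2 RR=1


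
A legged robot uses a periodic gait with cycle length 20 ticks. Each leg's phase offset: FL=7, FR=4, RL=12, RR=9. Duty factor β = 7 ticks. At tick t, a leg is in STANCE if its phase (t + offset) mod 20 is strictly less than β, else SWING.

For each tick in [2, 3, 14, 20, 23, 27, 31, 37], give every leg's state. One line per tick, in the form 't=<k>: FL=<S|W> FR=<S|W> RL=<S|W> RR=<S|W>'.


t=2: phase=(9,6,14,11) vs β=7 → FL=W FR=S RL=W RR=W
t=3: phase=(10,7,15,12) vs β=7 → FL=W FR=W RL=W RR=W
t=14: phase=(1,18,6,3) vs β=7 → FL=S FR=W RL=S RR=S
t=20: phase=(7,4,12,9) vs β=7 → FL=W FR=S RL=W RR=W
t=23: phase=(10,7,15,12) vs β=7 → FL=W FR=W RL=W RR=W
t=27: phase=(14,11,19,16) vs β=7 → FL=W FR=W RL=W RR=W
t=31: phase=(18,15,3,0) vs β=7 → FL=W FR=W RL=S RR=S
t=37: phase=(4,1,9,6) vs β=7 → FL=S FR=S RL=W RR=S

t=2: FL=W FR=S RL=W RR=W
t=3: FL=W FR=W RL=W RR=W
t=14: FL=S FR=W RL=S RR=S
t=20: FL=W FR=S RL=W RR=W
t=23: FL=W FR=W RL=W RR=W
t=27: FL=W FR=W RL=W RR=W
t=31: FL=W FR=W RL=S RR=S
t=37: FL=S FR=S RL=W RR=S


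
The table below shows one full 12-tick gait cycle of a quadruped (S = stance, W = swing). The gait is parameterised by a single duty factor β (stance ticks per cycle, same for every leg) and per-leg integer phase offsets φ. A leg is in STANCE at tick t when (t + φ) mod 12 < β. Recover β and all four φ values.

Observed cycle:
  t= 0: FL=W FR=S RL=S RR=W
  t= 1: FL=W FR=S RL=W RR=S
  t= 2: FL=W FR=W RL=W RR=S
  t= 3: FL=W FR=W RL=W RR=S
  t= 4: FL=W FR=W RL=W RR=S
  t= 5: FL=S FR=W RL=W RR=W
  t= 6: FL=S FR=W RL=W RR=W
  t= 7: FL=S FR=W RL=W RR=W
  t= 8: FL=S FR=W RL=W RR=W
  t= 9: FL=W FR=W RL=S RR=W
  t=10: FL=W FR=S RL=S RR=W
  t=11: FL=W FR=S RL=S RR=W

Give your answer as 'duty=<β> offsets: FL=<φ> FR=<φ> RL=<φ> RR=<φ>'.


duty=4 offsets: FL=7 FR=2 RL=3 RR=11

duty β = stance ticks per leg = 4
FL: stance ticks = 4; W→S at t=5 → φ=7
FR: stance ticks = 4; W→S at t=10 → φ=2
RL: stance ticks = 4; W→S at t=9 → φ=3
RR: stance ticks = 4; W→S at t=1 → φ=11


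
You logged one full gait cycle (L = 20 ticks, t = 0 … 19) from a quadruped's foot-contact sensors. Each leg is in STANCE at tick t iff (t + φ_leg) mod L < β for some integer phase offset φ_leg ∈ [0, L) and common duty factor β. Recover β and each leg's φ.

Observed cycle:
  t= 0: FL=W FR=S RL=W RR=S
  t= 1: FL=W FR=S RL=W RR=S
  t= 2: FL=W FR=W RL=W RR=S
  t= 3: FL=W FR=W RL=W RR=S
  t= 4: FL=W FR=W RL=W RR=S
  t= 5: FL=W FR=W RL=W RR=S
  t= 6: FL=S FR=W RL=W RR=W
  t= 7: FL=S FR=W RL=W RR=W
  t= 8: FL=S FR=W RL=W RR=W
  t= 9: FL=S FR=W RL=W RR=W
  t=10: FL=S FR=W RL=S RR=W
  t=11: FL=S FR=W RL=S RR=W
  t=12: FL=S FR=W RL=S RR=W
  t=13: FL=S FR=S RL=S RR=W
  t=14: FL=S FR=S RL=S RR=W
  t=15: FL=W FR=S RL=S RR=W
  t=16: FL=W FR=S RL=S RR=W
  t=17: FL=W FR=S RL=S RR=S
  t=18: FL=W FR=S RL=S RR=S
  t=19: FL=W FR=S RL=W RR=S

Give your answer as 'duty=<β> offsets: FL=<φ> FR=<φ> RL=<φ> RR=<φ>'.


duty β = stance ticks per leg = 9
FL: stance ticks = 9; W→S at t=6 → φ=14
FR: stance ticks = 9; W→S at t=13 → φ=7
RL: stance ticks = 9; W→S at t=10 → φ=10
RR: stance ticks = 9; W→S at t=17 → φ=3

duty=9 offsets: FL=14 FR=7 RL=10 RR=3


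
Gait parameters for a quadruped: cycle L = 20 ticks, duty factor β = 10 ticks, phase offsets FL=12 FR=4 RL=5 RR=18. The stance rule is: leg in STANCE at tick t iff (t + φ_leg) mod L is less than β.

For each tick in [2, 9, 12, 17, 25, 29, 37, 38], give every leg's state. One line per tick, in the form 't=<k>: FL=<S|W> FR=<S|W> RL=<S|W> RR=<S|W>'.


t=2: FL=W FR=S RL=S RR=S
t=9: FL=S FR=W RL=W RR=S
t=12: FL=S FR=W RL=W RR=W
t=17: FL=S FR=S RL=S RR=W
t=25: FL=W FR=S RL=W RR=S
t=29: FL=S FR=W RL=W RR=S
t=37: FL=S FR=S RL=S RR=W
t=38: FL=W FR=S RL=S RR=W

t=2: phase=(14,6,7,0) vs β=10 → FL=W FR=S RL=S RR=S
t=9: phase=(1,13,14,7) vs β=10 → FL=S FR=W RL=W RR=S
t=12: phase=(4,16,17,10) vs β=10 → FL=S FR=W RL=W RR=W
t=17: phase=(9,1,2,15) vs β=10 → FL=S FR=S RL=S RR=W
t=25: phase=(17,9,10,3) vs β=10 → FL=W FR=S RL=W RR=S
t=29: phase=(1,13,14,7) vs β=10 → FL=S FR=W RL=W RR=S
t=37: phase=(9,1,2,15) vs β=10 → FL=S FR=S RL=S RR=W
t=38: phase=(10,2,3,16) vs β=10 → FL=W FR=S RL=S RR=W


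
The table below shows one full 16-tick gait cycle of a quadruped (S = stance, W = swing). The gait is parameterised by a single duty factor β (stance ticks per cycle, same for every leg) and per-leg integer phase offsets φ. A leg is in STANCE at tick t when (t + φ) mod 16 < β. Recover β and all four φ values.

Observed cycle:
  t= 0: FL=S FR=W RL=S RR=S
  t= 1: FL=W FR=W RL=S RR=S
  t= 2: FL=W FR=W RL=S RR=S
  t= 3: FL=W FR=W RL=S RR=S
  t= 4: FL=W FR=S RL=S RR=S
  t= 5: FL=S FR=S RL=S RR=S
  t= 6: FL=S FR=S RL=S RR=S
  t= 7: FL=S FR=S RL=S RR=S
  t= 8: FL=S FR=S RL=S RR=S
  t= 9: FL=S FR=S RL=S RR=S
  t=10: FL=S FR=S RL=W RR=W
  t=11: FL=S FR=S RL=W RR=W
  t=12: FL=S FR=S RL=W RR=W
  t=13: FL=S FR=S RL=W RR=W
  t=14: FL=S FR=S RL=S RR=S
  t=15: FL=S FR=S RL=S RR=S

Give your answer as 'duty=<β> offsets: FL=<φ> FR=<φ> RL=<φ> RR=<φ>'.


duty β = stance ticks per leg = 12
FL: stance ticks = 12; W→S at t=5 → φ=11
FR: stance ticks = 12; W→S at t=4 → φ=12
RL: stance ticks = 12; W→S at t=14 → φ=2
RR: stance ticks = 12; W→S at t=14 → φ=2

duty=12 offsets: FL=11 FR=12 RL=2 RR=2


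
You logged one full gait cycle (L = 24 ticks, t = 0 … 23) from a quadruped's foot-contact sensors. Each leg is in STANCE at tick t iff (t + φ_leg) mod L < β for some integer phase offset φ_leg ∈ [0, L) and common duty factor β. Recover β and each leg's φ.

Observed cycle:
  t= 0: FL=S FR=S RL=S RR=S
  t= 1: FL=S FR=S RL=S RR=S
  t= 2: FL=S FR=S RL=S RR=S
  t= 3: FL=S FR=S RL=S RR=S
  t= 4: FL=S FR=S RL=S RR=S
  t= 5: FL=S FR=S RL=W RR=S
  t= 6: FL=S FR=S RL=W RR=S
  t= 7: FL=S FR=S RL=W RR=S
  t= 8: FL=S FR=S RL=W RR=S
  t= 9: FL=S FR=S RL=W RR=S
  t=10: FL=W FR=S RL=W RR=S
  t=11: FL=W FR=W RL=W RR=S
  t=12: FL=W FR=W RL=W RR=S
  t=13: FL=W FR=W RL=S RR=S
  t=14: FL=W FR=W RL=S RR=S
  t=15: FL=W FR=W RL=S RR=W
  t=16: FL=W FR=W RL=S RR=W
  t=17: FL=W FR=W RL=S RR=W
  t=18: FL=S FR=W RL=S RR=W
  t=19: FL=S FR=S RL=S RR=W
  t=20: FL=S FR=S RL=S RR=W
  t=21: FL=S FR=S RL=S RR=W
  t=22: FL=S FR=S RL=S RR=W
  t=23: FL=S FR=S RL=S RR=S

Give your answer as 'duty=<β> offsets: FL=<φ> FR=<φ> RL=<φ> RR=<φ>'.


duty=16 offsets: FL=6 FR=5 RL=11 RR=1

duty β = stance ticks per leg = 16
FL: stance ticks = 16; W→S at t=18 → φ=6
FR: stance ticks = 16; W→S at t=19 → φ=5
RL: stance ticks = 16; W→S at t=13 → φ=11
RR: stance ticks = 16; W→S at t=23 → φ=1


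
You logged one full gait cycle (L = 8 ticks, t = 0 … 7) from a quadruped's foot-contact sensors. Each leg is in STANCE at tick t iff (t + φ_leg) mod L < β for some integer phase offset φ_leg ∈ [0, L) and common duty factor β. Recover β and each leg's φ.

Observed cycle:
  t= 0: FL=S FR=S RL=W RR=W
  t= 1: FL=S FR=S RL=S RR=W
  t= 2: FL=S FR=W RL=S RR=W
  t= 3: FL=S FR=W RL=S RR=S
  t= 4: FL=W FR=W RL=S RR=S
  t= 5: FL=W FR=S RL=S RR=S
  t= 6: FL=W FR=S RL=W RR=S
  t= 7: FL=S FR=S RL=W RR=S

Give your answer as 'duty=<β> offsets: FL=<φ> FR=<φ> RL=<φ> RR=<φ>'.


duty=5 offsets: FL=1 FR=3 RL=7 RR=5

duty β = stance ticks per leg = 5
FL: stance ticks = 5; W→S at t=7 → φ=1
FR: stance ticks = 5; W→S at t=5 → φ=3
RL: stance ticks = 5; W→S at t=1 → φ=7
RR: stance ticks = 5; W→S at t=3 → φ=5


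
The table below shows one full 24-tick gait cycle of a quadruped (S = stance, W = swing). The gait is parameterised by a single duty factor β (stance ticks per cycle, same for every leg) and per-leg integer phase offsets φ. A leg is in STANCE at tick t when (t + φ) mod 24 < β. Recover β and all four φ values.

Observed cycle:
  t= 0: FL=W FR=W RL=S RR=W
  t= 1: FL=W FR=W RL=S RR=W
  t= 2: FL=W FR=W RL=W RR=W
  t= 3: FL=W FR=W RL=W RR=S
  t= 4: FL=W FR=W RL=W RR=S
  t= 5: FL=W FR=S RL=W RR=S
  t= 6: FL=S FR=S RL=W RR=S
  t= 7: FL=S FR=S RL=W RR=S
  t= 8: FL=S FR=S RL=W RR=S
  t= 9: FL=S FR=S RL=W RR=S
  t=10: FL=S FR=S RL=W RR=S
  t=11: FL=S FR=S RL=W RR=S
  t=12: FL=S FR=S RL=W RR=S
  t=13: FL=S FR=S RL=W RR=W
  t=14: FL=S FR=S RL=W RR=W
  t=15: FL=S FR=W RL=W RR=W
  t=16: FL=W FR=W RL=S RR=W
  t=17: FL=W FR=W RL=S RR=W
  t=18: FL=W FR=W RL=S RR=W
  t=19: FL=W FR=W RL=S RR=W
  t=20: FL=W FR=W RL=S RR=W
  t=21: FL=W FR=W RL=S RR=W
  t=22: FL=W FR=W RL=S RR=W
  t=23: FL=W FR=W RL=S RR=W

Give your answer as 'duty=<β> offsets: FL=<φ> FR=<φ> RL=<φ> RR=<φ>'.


duty β = stance ticks per leg = 10
FL: stance ticks = 10; W→S at t=6 → φ=18
FR: stance ticks = 10; W→S at t=5 → φ=19
RL: stance ticks = 10; W→S at t=16 → φ=8
RR: stance ticks = 10; W→S at t=3 → φ=21

duty=10 offsets: FL=18 FR=19 RL=8 RR=21
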